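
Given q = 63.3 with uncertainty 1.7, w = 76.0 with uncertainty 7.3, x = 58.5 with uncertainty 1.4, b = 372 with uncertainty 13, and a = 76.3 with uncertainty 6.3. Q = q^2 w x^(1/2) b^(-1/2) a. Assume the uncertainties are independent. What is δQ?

1.28e+06

For a monomial Q ∝ q^2, w, x^(1/2), b^(-1/2), a, fractional errors add in quadrature:
  (2·δq/q)² = (2×0.0269)² = 0.00289;  (1·δw/w)² = (1×0.0961)² = 0.00923;  (½·δx/x)² = (0.5×0.0239)² = 0.000143;  (−½·δb/b)² = (-0.5×0.0349)² = 0.000305;  (1·δa/a)² = (1×0.0826)² = 0.00682
δQ/Q = √(0.0194) = 0.139
Q = 9.21e+06, so δQ = 0.139 × 9.21e+06 = 1.28e+06.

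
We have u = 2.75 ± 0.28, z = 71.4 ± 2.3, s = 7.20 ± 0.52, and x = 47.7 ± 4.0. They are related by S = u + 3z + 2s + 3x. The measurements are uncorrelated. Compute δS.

13.9

Sums and differences: (δS)² = Σ (cᵢ δxᵢ)².
  (δu)² = 0.0784;  (3·δz)² = 47.6;  (2·δs)² = 1.08;  (3·δx)² = 144
δS = √(193) = 13.9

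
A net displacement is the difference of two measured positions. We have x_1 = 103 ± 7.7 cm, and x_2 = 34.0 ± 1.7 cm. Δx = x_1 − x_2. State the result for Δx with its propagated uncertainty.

Each term contributes (cᵢ δxᵢ)² to (δΔx)²:
  (δx_1)² = 59.3;  (δx_2)² = 2.89
δΔx = √(62.2) = 7.89 cm
Δx = 69.0 cm.

69.0 ± 7.89 cm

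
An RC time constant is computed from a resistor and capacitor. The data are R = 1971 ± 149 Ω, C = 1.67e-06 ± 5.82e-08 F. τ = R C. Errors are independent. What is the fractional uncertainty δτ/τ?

0.0832

τ is a product of powers, so relative uncertainties combine in quadrature:
  (1·δR/R)² = (1×0.0756)² = 0.00571;  (1·δC/C)² = (1×0.0349)² = 0.00121
δτ/τ = √(0.00693) = 0.0832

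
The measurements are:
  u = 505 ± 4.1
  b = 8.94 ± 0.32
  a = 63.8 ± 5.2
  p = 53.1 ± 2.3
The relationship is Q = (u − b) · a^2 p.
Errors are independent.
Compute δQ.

1.81e+07

Let w = u − b = 496. δw = √(δu² + δb²) = √(16.8 + 0.102) = 4.11, so δw/w = 0.00829.
Q is then a monomial in w, a, p:
δQ/Q = √((δw/w)² + (2·δa/a)² + (1·δp/p)²) = √(6.87e-05 + 0.0266 + 0.00188) = 0.169
Q = 1.07e+08, so δQ = 0.169 × 1.07e+08 = 1.81e+07.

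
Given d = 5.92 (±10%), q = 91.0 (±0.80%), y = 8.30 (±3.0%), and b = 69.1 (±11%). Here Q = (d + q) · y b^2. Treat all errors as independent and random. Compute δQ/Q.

Let u = d + q = 96.9. δu = √(δd² + δq²) = √(0.350 + 0.530) = 0.938, so δu/u = 0.00968.
Q is then a monomial in u, y, b:
δQ/Q = √((δu/u)² + (1·δy/y)² + (2·δb/b)²) = √(9.37e-05 + 0.000900 + 0.0484) = 0.222

0.222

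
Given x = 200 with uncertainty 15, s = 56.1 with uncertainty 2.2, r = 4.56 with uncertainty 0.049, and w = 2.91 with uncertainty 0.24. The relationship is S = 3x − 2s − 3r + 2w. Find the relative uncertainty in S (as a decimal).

Each term contributes (cᵢ δxᵢ)² to (δS)²:
  (3·δx)² = 2020;  (2·δs)² = 19.4;  (3·δr)² = 0.0216;  (2·δw)² = 0.230
δS = √(2040) = 45.2
S = 480, so δS/S = 45.2/480 = 0.0942.

0.0942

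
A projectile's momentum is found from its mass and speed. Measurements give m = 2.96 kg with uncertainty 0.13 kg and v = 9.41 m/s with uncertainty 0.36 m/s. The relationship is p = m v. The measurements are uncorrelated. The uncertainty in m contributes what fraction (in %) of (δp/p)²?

56.9%

(δp/p)² = (1·δm/m)² + (1·δv/v)²
  m term: (1×0.0439)² = 0.00193
  v term: (1×0.0383)² = 0.00146
Total = 0.00339. Share from m = 0.00193/0.00339 = 0.569.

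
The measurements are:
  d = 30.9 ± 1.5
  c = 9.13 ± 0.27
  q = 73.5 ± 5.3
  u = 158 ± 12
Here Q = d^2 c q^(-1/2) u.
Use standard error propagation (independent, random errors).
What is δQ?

21200

Relative error in a monomial: (δQ/Q)² = Σ (nᵢ · δxᵢ/xᵢ)².
  (2·δd/d)² = (2×0.0485)² = 0.00943;  (1·δc/c)² = (1×0.0296)² = 0.000875;  (−½·δq/q)² = (-0.5×0.0721)² = 0.00130;  (1·δu/u)² = (1×0.0759)² = 0.00577
δQ/Q = √(0.0174) = 0.132
Q = 1.61e+05, so δQ = 0.132 × 1.61e+05 = 21200.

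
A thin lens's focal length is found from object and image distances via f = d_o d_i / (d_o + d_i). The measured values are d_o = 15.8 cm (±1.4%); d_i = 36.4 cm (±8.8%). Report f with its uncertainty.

∂f/∂d_o = (d_i/(d_o+d_i))² = 0.486;  ∂f/∂d_i = (d_o/(d_o+d_i))² = 0.0916
δf = √((∂f/∂d_o · δd_o)² + (∂f/∂d_i · δd_i)²) = √(0.0116 + 0.0861) = 0.313 cm
f = 11.0 cm.

11.0 ± 0.313 cm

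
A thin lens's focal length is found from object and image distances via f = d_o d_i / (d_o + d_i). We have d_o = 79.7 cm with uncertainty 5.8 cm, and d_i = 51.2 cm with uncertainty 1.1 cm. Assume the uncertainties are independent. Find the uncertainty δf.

∂f/∂d_o = (d_i/(d_o+d_i))² = 0.153;  ∂f/∂d_i = (d_o/(d_o+d_i))² = 0.371
δf = √((∂f/∂d_o · δd_o)² + (∂f/∂d_i · δd_i)²) = √(0.787 + 0.166) = 0.977 cm

0.977 cm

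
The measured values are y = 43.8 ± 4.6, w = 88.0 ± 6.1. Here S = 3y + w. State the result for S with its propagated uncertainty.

S is a linear combination, so absolute uncertainties add in quadrature:
  (3·δy)² = 190;  (δw)² = 37.2
δS = √(228) = 15.1
S = 219.

219 ± 15.1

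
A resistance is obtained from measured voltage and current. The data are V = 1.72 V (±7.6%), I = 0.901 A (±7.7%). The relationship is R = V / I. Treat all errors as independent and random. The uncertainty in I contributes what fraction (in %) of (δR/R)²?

50.7%

(δR/R)² = (1·δV/V)² + (-1·δI/I)²
  V term: (1×0.0760)² = 0.00578
  I term: (-1×0.0770)² = 0.00593
Total = 0.0117. Share from I = 0.00593/0.0117 = 0.507.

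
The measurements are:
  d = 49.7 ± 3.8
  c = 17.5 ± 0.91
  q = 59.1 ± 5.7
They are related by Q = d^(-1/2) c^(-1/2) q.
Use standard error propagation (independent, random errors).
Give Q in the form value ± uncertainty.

2.00 ± 0.214

Q is a product of powers, so relative uncertainties combine in quadrature:
  (−½·δd/d)² = (-0.5×0.0765)² = 0.00146;  (−½·δc/c)² = (-0.5×0.0520)² = 0.000676;  (1·δq/q)² = (1×0.0964)² = 0.00930
δQ/Q = √(0.0114) = 0.107
Q = 2.00, so δQ = 0.107 × 2.00 = 0.214.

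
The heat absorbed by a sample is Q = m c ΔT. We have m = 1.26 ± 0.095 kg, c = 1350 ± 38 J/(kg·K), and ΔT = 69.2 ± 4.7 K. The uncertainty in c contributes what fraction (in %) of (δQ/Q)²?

7.14%

(δQ/Q)² = (1·δm/m)² + (1·δc/c)² + (1·δΔT/ΔT)²
  m term: (1×0.0754)² = 0.00568
  c term: (1×0.0281)² = 0.000792
  ΔT term: (1×0.0679)² = 0.00461
Total = 0.0111. Share from c = 0.000792/0.0111 = 0.0714.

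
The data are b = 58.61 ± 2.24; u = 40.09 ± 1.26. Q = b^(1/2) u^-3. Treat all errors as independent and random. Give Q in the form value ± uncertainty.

Q is a product of powers, so relative uncertainties combine in quadrature:
  (½·δb/b)² = (0.5×0.0382)² = 0.000365;  (-3·δu/u)² = (-3×0.0314)² = 0.00889
δQ/Q = √(0.00926) = 0.0962
Q = 0.0001188, so δQ = 0.0962 × 0.0001188 = 1.14e-05.

(1.188 ± 0.114) × 10^-4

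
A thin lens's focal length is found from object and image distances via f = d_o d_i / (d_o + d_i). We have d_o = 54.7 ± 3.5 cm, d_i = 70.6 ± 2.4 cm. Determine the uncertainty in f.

1.20 cm

∂f/∂d_o = (d_i/(d_o+d_i))² = 0.317;  ∂f/∂d_i = (d_o/(d_o+d_i))² = 0.191
δf = √((∂f/∂d_o · δd_o)² + (∂f/∂d_i · δd_i)²) = √(1.23 + 0.209) = 1.20 cm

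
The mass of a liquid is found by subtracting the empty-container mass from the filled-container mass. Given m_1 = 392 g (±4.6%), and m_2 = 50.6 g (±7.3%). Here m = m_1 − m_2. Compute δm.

m is a linear combination, so absolute uncertainties add in quadrature:
  (δm_1)² = 325;  (δm_2)² = 13.6
δm = √(339) = 18.4 g

18.4 g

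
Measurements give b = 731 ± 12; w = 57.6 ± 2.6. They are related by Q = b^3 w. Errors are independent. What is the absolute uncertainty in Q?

1.5e+09

Relative error in a monomial: (δQ/Q)² = Σ (nᵢ · δxᵢ/xᵢ)².
  (3·δb/b)² = (3×0.0164)² = 0.00243;  (1·δw/w)² = (1×0.0451)² = 0.00204
δQ/Q = √(0.00446) = 0.0668
Q = 2.25e+10, so δQ = 0.0668 × 2.25e+10 = 1.5e+09.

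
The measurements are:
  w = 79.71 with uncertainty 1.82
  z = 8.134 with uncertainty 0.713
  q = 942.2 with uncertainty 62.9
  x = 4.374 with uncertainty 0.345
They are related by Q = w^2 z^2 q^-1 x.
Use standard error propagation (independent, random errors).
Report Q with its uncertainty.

1952 ± 407

Q is a product of powers, so relative uncertainties combine in quadrature:
  (2·δw/w)² = (2×0.0228)² = 0.00209;  (2·δz/z)² = (2×0.0877)² = 0.0307;  (-1·δq/q)² = (-1×0.0668)² = 0.00446;  (1·δx/x)² = (1×0.0789)² = 0.00622
δQ/Q = √(0.0435) = 0.209
Q = 1952, so δQ = 0.209 × 1952 = 407.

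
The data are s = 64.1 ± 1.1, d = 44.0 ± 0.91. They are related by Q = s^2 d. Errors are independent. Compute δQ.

Since Q is a product/quotient, work with relative uncertainties:
  (2·δs/s)² = (2×0.0172)² = 0.00118;  (1·δd/d)² = (1×0.0207)² = 0.000428
δQ/Q = √(0.00161) = 0.0401
Q = 1.81e+05, so δQ = 0.0401 × 1.81e+05 = 7240.

7240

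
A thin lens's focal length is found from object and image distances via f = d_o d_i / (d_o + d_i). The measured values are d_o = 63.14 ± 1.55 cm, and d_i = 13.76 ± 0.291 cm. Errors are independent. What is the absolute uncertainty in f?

0.202 cm

∂f/∂d_o = (d_i/(d_o+d_i))² = 0.0320;  ∂f/∂d_i = (d_o/(d_o+d_i))² = 0.674
δf = √((∂f/∂d_o · δd_o)² + (∂f/∂d_i · δd_i)²) = √(0.00246 + 0.0385) = 0.202 cm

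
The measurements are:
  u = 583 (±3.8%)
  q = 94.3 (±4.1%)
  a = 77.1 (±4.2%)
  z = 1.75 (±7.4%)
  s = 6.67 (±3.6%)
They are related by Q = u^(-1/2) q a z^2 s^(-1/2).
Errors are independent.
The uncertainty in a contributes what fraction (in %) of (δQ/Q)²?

(δQ/Q)² = (−½·δu/u)² + (1·δq/q)² + (1·δa/a)² + (2·δz/z)² + (−½·δs/s)²
  u term: (-0.5×0.0380)² = 0.000361
  q term: (1×0.0410)² = 0.00168
  a term: (1×0.0420)² = 0.00176
  z term: (2×0.0740)² = 0.0219
  s term: (-0.5×0.0360)² = 0.000324
Total = 0.0260. Share from a = 0.00176/0.0260 = 0.0678.

6.78%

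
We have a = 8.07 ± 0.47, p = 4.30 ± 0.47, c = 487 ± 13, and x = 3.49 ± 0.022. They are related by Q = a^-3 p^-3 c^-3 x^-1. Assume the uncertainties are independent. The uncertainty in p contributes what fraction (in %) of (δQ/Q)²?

74.4%

(δQ/Q)² = (-3·δa/a)² + (-3·δp/p)² + (-3·δc/c)² + (-1·δx/x)²
  a term: (-3×0.0582)² = 0.0305
  p term: (-3×0.109)² = 0.108
  c term: (-3×0.0267)² = 0.00641
  x term: (-1×0.00630)² = 3.97e-05
Total = 0.145. Share from p = 0.108/0.145 = 0.744.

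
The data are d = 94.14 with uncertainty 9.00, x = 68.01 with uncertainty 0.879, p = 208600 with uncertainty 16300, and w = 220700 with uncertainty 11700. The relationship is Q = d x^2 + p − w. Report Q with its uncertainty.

423300 ± 47600

Let h = d·x^2 = 435400. δh/h = √((1·δd/d)² + (2·δx/x)²) = √(0.00914 + 0.000668) = 0.0990, so δh = 43100.
Q = h + p − w: δQ = √(δh² + δp² + δw²) = √(1.86e+09 + 2.66e+08 + 1.37e+08) = 47600
Q = 423300.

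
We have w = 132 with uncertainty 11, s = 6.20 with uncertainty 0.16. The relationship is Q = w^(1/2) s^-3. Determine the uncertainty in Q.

For a monomial Q ∝ w^(1/2), s^-3, fractional errors add in quadrature:
  (½·δw/w)² = (0.5×0.0833)² = 0.00174;  (-3·δs/s)² = (-3×0.0258)² = 0.00599
δQ/Q = √(0.00773) = 0.0879
Q = 0.0482, so δQ = 0.0879 × 0.0482 = 0.00424.

0.00424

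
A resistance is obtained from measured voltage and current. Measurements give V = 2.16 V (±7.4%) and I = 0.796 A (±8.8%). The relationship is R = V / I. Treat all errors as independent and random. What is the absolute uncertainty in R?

0.312 Ω

Relative error in a monomial: (δR/R)² = Σ (nᵢ · δxᵢ/xᵢ)².
  (1·δV/V)² = (1×0.0740)² = 0.00548;  (-1·δI/I)² = (-1×0.0880)² = 0.00774
δR/R = √(0.0132) = 0.115
R = 2.71 Ω, so δR = 0.115 × 2.71 = 0.312 Ω.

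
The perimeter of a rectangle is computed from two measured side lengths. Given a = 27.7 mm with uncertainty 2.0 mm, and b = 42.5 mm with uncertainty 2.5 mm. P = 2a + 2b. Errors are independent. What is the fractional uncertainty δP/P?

Each term contributes (cᵢ δxᵢ)² to (δP)²:
  (2·δa)² = 16.0;  (2·δb)² = 25.0
δP = √(41.0) = 6.40 mm
P = 140 mm, so δP/P = 6.40/140 = 0.0456.

0.0456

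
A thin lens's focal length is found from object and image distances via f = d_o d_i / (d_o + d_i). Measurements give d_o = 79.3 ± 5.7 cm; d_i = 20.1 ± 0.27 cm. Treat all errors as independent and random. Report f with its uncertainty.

∂f/∂d_o = (d_i/(d_o+d_i))² = 0.0409;  ∂f/∂d_i = (d_o/(d_o+d_i))² = 0.636
δf = √((∂f/∂d_o · δd_o)² + (∂f/∂d_i · δd_i)²) = √(0.0543 + 0.0295) = 0.290 cm
f = 16.0 cm.

16.0 ± 0.290 cm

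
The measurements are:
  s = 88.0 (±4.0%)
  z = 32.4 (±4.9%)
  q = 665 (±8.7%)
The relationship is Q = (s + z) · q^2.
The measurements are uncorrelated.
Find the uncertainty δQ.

Let u = s + z = 120. δu = √(δs² + δz²) = √(12.4 + 2.52) = 3.86, so δu/u = 0.0321.
Q is then a monomial in u, q:
δQ/Q = √((δu/u)² + (2·δq/q)²) = √(0.00103 + 0.0303) = 0.177
Q = 5.32e+07, so δQ = 0.177 × 5.32e+07 = 9.42e+06.

9.42e+06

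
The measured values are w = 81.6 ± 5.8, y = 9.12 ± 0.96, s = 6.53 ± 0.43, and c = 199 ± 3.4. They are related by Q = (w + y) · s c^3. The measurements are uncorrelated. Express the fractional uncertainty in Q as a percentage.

10.6%

Let u = w + y = 90.7. δu = √(δw² + δy²) = √(33.6 + 0.922) = 5.88, so δu/u = 0.0648.
Q is then a monomial in u, s, c:
δQ/Q = √((δu/u)² + (1·δs/s)² + (3·δc/c)²) = √(0.00420 + 0.00434 + 0.00263) = 0.106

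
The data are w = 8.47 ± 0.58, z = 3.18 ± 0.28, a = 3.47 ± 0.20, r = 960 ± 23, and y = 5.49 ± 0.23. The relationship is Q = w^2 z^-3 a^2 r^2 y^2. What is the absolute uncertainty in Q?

Since Q is a product/quotient, work with relative uncertainties:
  (2·δw/w)² = (2×0.0685)² = 0.0188;  (-3·δz/z)² = (-3×0.0881)² = 0.0698;  (2·δa/a)² = (2×0.0576)² = 0.0133;  (2·δr/r)² = (2×0.0240)² = 0.00230;  (2·δy/y)² = (2×0.0419)² = 0.00702
δQ/Q = √(0.111) = 0.333
Q = 7.46e+08, so δQ = 0.333 × 7.46e+08 = 2.49e+08.

2.49e+08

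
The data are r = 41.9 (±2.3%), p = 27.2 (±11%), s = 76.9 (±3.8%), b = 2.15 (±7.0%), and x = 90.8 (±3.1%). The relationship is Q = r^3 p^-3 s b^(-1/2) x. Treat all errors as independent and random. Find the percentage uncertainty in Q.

Each factor contributes (exponent × relative error)² to (δQ/Q)²:
  (3·δr/r)² = (3×0.0230)² = 0.00476;  (-3·δp/p)² = (-3×0.110)² = 0.109;  (1·δs/s)² = (1×0.0380)² = 0.00144;  (−½·δb/b)² = (-0.5×0.0700)² = 0.00123;  (1·δx/x)² = (1×0.0310)² = 0.000961
δQ/Q = √(0.117) = 0.342

34.2%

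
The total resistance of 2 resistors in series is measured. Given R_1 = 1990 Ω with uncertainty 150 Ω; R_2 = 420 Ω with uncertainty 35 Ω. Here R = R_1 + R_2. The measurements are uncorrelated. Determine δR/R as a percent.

Each term contributes (cᵢ δxᵢ)² to (δR)²:
  (δR_1)² = 22500;  (δR_2)² = 1220
δR = √(23700) = 154 Ω
R = 2410 Ω, so δR/R = 154/2410 = 0.0639.

6.39%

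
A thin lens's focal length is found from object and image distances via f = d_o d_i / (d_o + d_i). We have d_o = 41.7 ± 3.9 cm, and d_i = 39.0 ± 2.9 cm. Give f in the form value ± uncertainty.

∂f/∂d_o = (d_i/(d_o+d_i))² = 0.234;  ∂f/∂d_i = (d_o/(d_o+d_i))² = 0.267
δf = √((∂f/∂d_o · δd_o)² + (∂f/∂d_i · δd_i)²) = √(0.830 + 0.600) = 1.20 cm
f = 20.2 cm.

20.2 ± 1.20 cm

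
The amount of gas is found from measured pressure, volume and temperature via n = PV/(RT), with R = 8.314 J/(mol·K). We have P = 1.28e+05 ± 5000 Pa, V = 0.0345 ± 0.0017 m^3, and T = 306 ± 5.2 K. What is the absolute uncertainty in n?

n is a product of powers, so relative uncertainties combine in quadrature:
  (1·δP/P)² = (1×0.0391)² = 0.00153;  (1·δV/V)² = (1×0.0493)² = 0.00243;  (-1·δT/T)² = (-1×0.0170)² = 0.000289
δn/n = √(0.00424) = 0.0651
n = 1.74 mol, so δn = 0.0651 × 1.74 = 0.113 mol.

0.113 mol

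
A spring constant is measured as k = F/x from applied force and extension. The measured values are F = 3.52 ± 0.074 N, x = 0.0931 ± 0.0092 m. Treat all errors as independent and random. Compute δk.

Relative error in a monomial: (δk/k)² = Σ (nᵢ · δxᵢ/xᵢ)².
  (1·δF/F)² = (1×0.0210)² = 0.000442;  (-1·δx/x)² = (-1×0.0988)² = 0.00977
δk/k = √(0.0102) = 0.101
k = 37.8 N/m, so δk = 0.101 × 37.8 = 3.82 N/m.

3.82 N/m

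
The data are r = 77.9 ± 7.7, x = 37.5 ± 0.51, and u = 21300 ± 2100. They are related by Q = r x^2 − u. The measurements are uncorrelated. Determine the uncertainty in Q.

Let p = r·x^2 = 1.1e+05. δp/p = √((1·δr/r)² + (2·δx/x)²) = √(0.00977 + 0.000740) = 0.103, so δp = 11200.
Q = p − u: δQ = √(δp² + δu²) = √(1.26e+08 + 4.41e+06) = 11400

11400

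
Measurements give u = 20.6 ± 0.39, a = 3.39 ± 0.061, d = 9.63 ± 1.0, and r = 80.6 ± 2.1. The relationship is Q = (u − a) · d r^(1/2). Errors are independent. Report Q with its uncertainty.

Let w = u − a = 17.2. δw = √(δu² + δa²) = √(0.152 + 0.00372) = 0.395, so δw/w = 0.0229.
Q is then a monomial in w, d, r:
δQ/Q = √((δw/w)² + (1·δd/d)² + (½·δr/r)²) = √(0.000526 + 0.0108 + 0.000170) = 0.107
Q = 1490, so δQ = 0.107 × 1490 = 159.

1490 ± 159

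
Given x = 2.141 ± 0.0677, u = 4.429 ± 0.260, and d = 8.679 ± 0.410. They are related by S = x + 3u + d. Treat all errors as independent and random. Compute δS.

S is a linear combination, so absolute uncertainties add in quadrature:
  (δx)² = 0.00458;  (3·δu)² = 0.608;  (δd)² = 0.168
δS = √(0.781) = 0.884

0.884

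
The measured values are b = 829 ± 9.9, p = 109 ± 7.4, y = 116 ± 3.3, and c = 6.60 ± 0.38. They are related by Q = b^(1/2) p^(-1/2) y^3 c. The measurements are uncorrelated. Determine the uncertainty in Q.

For a monomial Q ∝ b^(1/2), p^(-1/2), y^3, c, fractional errors add in quadrature:
  (½·δb/b)² = (0.5×0.0119)² = 3.57e-05;  (−½·δp/p)² = (-0.5×0.0679)² = 0.00115;  (3·δy/y)² = (3×0.0284)² = 0.00728;  (1·δc/c)² = (1×0.0576)² = 0.00331
δQ/Q = √(0.0118) = 0.109
Q = 2.84e+07, so δQ = 0.109 × 2.84e+07 = 3.08e+06.

3.08e+06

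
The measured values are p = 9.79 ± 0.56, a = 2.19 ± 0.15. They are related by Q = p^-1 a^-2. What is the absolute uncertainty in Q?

0.00316

Each factor contributes (exponent × relative error)² to (δQ/Q)²:
  (-1·δp/p)² = (-1×0.0572)² = 0.00327;  (-2·δa/a)² = (-2×0.0685)² = 0.0188
δQ/Q = √(0.0220) = 0.148
Q = 0.0213, so δQ = 0.148 × 0.0213 = 0.00316.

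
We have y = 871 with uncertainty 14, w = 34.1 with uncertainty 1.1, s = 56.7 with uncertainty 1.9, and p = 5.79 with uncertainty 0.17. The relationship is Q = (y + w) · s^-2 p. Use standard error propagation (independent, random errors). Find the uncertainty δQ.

Let u = y + w = 905. δu = √(δy² + δw²) = √(196 + 1.21) = 14.0, so δu/u = 0.0155.
Q is then a monomial in u, s, p:
δQ/Q = √((δu/u)² + (-2·δs/s)² + (1·δp/p)²) = √(0.000241 + 0.00449 + 0.000862) = 0.0748
Q = 1.63, so δQ = 0.0748 × 1.63 = 0.122.

0.122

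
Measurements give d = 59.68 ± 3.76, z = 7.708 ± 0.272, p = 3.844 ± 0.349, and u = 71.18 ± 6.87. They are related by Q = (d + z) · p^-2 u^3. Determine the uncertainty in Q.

5.7e+05

Let w = d + z = 67.39. δw = √(δd² + δz²) = √(14.1 + 0.0740) = 3.77, so δw/w = 0.0559.
Q is then a monomial in w, p, u:
δQ/Q = √((δw/w)² + (-2·δp/p)² + (3·δu/u)²) = √(0.00313 + 0.0330 + 0.0838) = 0.346
Q = 1.645e+06, so δQ = 0.346 × 1.645e+06 = 5.7e+05.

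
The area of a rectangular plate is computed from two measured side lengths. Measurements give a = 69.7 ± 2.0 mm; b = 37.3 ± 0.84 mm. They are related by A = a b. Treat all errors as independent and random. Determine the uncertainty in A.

94.8 mm^2

Relative error in a monomial: (δA/A)² = Σ (nᵢ · δxᵢ/xᵢ)².
  (1·δa/a)² = (1×0.0287)² = 0.000823;  (1·δb/b)² = (1×0.0225)² = 0.000507
δA/A = √(0.00133) = 0.0365
A = 2600 mm^2, so δA = 0.0365 × 2600 = 94.8 mm^2.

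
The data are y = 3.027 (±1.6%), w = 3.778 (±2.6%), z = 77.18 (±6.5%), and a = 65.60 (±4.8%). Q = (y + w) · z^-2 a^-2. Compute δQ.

Let u = y + w = 6.805. δu = √(δy² + δw²) = √(0.00235 + 0.00965) = 0.110, so δu/u = 0.0161.
Q is then a monomial in u, z, a:
δQ/Q = √((δu/u)² + (-2·δz/z)² + (-2·δa/a)²) = √(0.000259 + 0.0169 + 0.00922) = 0.162
Q = 2.655e-07, so δQ = 0.162 × 2.655e-07 = 4.31e-08.

4.31e-08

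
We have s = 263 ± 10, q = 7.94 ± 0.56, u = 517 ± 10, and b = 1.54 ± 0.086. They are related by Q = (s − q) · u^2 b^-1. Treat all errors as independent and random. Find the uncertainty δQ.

Let w = s − q = 255. δw = √(δs² + δq²) = √(100 + 0.314) = 10.0, so δw/w = 0.0393.
Q is then a monomial in w, u, b:
δQ/Q = √((δw/w)² + (2·δu/u)² + (-1·δb/b)²) = √(0.00154 + 0.00150 + 0.00312) = 0.0785
Q = 4.43e+07, so δQ = 0.0785 × 4.43e+07 = 3.47e+06.

3.47e+06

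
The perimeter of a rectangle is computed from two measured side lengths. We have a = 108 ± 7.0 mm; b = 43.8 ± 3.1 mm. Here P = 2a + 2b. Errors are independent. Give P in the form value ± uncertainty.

304 ± 15.3 mm

Sums and differences: (δP)² = Σ (cᵢ δxᵢ)².
  (2·δa)² = 196;  (2·δb)² = 38.4
δP = √(234) = 15.3 mm
P = 304 mm.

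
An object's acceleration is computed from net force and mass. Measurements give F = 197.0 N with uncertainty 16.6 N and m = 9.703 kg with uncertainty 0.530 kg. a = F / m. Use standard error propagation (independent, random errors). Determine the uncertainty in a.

Each factor contributes (exponent × relative error)² to (δa/a)²:
  (1·δF/F)² = (1×0.0843)² = 0.00710;  (-1·δm/m)² = (-1×0.0546)² = 0.00298
δa/a = √(0.0101) = 0.100
a = 20.30 m/s^2, so δa = 0.100 × 20.30 = 2.04 m/s^2.

2.04 m/s^2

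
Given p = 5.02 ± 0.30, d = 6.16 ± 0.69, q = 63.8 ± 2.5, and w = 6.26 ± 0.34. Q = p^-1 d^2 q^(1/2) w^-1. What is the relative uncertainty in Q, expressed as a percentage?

Each factor contributes (exponent × relative error)² to (δQ/Q)²:
  (-1·δp/p)² = (-1×0.0598)² = 0.00357;  (2·δd/d)² = (2×0.112)² = 0.0502;  (½·δq/q)² = (0.5×0.0392)² = 0.000384;  (-1·δw/w)² = (-1×0.0543)² = 0.00295
δQ/Q = √(0.0571) = 0.239

23.9%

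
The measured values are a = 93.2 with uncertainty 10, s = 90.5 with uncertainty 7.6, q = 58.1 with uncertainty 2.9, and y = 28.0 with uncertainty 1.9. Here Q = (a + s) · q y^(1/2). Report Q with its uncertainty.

Let u = a + s = 184. δu = √(δa² + δs²) = √(100 + 57.8) = 12.6, so δu/u = 0.0684.
Q is then a monomial in u, q, y:
δQ/Q = √((δu/u)² + (1·δq/q)² + (½·δy/y)²) = √(0.00467 + 0.00249 + 0.00115) = 0.0912
Q = 56500, so δQ = 0.0912 × 56500 = 5150.

56500 ± 5150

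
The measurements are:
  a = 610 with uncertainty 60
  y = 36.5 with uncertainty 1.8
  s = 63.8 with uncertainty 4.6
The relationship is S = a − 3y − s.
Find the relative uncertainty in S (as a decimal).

0.138

For a sum/difference, combine absolute errors in quadrature:
  (δa)² = 3600;  (3·δy)² = 29.2;  (δs)² = 21.2
δS = √(3650) = 60.4
S = 437, so δS/S = 60.4/437 = 0.138.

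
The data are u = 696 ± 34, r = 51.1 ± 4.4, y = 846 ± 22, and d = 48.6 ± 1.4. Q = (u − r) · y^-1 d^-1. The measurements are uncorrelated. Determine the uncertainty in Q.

0.00103

Let w = u − r = 645. δw = √(δu² + δr²) = √(1160 + 19.4) = 34.3, so δw/w = 0.0532.
Q is then a monomial in w, y, d:
δQ/Q = √((δw/w)² + (-1·δy/y)² + (-1·δd/d)²) = √(0.00283 + 0.000676 + 0.000830) = 0.0658
Q = 0.0157, so δQ = 0.0658 × 0.0157 = 0.00103.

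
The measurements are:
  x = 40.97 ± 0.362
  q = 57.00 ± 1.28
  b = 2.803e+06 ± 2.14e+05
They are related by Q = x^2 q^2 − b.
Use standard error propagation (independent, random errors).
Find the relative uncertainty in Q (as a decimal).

Let p = x^2·q^2 = 5.454e+06. δp/p = √((2·δx/x)² + (2·δq/q)²) = √(0.000312 + 0.00202) = 0.0483, so δp = 2.63e+05.
Q = p − b: δQ = √(δp² + δb²) = √(6.93e+10 + 4.58e+10) = 3.39e+05
Q = 2.651e+06, so δQ/Q = 3.39e+05/2.651e+06 = 0.128.

0.128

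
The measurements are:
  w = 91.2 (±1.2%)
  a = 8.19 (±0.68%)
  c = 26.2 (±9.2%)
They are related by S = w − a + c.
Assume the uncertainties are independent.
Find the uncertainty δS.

Sums and differences: (δS)² = Σ (cᵢ δxᵢ)².
  (δw)² = 1.20;  (δa)² = 0.00310;  (δc)² = 5.81
δS = √(7.01) = 2.65

2.65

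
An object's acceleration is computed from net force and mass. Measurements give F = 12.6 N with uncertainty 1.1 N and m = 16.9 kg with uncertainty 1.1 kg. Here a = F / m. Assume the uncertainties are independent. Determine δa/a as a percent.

a is a product of powers, so relative uncertainties combine in quadrature:
  (1·δF/F)² = (1×0.0873)² = 0.00762;  (-1·δm/m)² = (-1×0.0651)² = 0.00424
δa/a = √(0.0119) = 0.109

10.9%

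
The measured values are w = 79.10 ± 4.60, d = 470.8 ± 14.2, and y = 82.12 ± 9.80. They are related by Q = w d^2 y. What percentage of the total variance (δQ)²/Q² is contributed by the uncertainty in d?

(δQ/Q)² = (1·δw/w)² + (2·δd/d)² + (1·δy/y)²
  w term: (1×0.0582)² = 0.00338
  d term: (2×0.0302)² = 0.00364
  y term: (1×0.119)² = 0.0142
Total = 0.0213. Share from d = 0.00364/0.0213 = 0.171.

17.1%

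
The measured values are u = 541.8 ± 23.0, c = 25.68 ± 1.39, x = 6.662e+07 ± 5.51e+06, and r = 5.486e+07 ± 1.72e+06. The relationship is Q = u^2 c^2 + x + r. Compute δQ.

2.73e+07

Let p = u^2·c^2 = 1.936e+08. δp/p = √((2·δu/u)² + (2·δc/c)²) = √(0.00721 + 0.0117) = 0.138, so δp = 2.66e+07.
Q = p + x + r: δQ = √(δp² + δx² + δr²) = √(7.09e+14 + 3.04e+13 + 2.96e+12) = 2.73e+07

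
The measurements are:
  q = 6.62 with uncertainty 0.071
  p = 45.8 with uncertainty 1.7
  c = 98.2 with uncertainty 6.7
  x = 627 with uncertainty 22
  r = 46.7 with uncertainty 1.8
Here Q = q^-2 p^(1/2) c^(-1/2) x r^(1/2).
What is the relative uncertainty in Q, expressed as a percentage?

5.98%

Since Q is a product/quotient, work with relative uncertainties:
  (-2·δq/q)² = (-2×0.0107)² = 0.000460;  (½·δp/p)² = (0.5×0.0371)² = 0.000344;  (−½·δc/c)² = (-0.5×0.0682)² = 0.00116;  (1·δx/x)² = (1×0.0351)² = 0.00123;  (½·δr/r)² = (0.5×0.0385)² = 0.000371
δQ/Q = √(0.00357) = 0.0598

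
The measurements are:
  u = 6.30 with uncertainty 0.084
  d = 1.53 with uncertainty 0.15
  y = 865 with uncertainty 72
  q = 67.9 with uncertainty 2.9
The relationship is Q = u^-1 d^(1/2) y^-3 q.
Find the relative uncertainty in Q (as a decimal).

Since Q is a product/quotient, work with relative uncertainties:
  (-1·δu/u)² = (-1×0.0133)² = 0.000178;  (½·δd/d)² = (0.5×0.0980)² = 0.00240;  (-3·δy/y)² = (-3×0.0832)² = 0.0624;  (1·δq/q)² = (1×0.0427)² = 0.00182
δQ/Q = √(0.0668) = 0.258

0.258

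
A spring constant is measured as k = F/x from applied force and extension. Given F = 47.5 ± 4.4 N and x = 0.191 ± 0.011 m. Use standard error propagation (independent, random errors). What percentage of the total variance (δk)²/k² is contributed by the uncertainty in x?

(δk/k)² = (1·δF/F)² + (-1·δx/x)²
  F term: (1×0.0926)² = 0.00858
  x term: (-1×0.0576)² = 0.00332
Total = 0.0119. Share from x = 0.00332/0.0119 = 0.279.

27.9%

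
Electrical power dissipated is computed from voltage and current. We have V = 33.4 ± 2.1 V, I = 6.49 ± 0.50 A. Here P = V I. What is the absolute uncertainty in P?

Relative error in a monomial: (δP/P)² = Σ (nᵢ · δxᵢ/xᵢ)².
  (1·δV/V)² = (1×0.0629)² = 0.00395;  (1·δI/I)² = (1×0.0770)² = 0.00594
δP/P = √(0.00989) = 0.0994
P = 217 W, so δP = 0.0994 × 217 = 21.6 W.

21.6 W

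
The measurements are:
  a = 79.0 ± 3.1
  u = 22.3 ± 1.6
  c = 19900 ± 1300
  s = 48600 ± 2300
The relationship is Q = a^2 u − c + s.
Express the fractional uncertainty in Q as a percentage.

Let p = a^2·u = 1.39e+05. δp/p = √((2·δa/a)² + (1·δu/u)²) = √(0.00616 + 0.00515) = 0.106, so δp = 14800.
Q = p − c + s: δQ = √(δp² + δc² + δs²) = √(2.19e+08 + 1.69e+06 + 5.29e+06) = 15000
Q = 1.68e+05, so δQ/Q = 15000/1.68e+05 = 0.0895.

8.95%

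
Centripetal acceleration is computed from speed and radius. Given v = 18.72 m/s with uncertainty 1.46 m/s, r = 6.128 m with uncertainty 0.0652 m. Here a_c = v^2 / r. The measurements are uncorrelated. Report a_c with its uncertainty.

Relative error in a monomial: (δa_c/a_c)² = Σ (nᵢ · δxᵢ/xᵢ)².
  (2·δv/v)² = (2×0.0780)² = 0.0243;  (-1·δr/r)² = (-1×0.0106)² = 0.000113
δa_c/a_c = √(0.0244) = 0.156
a_c = 57.19 m/s^2, so δa_c = 0.156 × 57.19 = 8.94 m/s^2.

57.19 ± 8.94 m/s^2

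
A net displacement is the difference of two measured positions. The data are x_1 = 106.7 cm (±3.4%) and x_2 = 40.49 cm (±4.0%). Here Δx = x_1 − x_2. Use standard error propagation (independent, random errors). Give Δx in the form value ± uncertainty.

Absolute uncertainties add in quadrature for a linear combination:
  (δx_1)² = 13.2;  (δx_2)² = 2.62
δΔx = √(15.8) = 3.97 cm
Δx = 66.21 cm.

66.21 ± 3.97 cm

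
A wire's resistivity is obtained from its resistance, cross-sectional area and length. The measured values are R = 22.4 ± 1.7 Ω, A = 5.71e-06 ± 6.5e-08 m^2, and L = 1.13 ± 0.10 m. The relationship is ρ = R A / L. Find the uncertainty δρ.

Each factor contributes (exponent × relative error)² to (δρ/ρ)²:
  (1·δR/R)² = (1×0.0759)² = 0.00576;  (1·δA/A)² = (1×0.0114)² = 0.000130;  (-1·δL/L)² = (-1×0.0885)² = 0.00783
δρ/ρ = √(0.0137) = 0.117
ρ = 0.000113 Ω·m, so δρ = 0.117 × 0.000113 = 1.33e-05 Ω·m.

1.33e-05 Ω·m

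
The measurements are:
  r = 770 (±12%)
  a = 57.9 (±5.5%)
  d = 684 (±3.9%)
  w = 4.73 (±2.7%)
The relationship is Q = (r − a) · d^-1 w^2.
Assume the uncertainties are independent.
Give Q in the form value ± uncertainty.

23.3 ± 3.40

Let u = r − a = 712. δu = √(δr² + δa²) = √(8540 + 10.1) = 92.5, so δu/u = 0.130.
Q is then a monomial in u, d, w:
δQ/Q = √((δu/u)² + (-1·δd/d)² + (2·δw/w)²) = √(0.0169 + 0.00152 + 0.00292) = 0.146
Q = 23.3, so δQ = 0.146 × 23.3 = 3.40.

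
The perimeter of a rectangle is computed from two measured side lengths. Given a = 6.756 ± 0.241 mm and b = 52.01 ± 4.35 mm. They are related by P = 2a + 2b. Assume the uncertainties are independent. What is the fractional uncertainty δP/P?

0.0741

Each term contributes (cᵢ δxᵢ)² to (δP)²:
  (2·δa)² = 0.232;  (2·δb)² = 75.7
δP = √(75.9) = 8.71 mm
P = 117.5 mm, so δP/P = 8.71/117.5 = 0.0741.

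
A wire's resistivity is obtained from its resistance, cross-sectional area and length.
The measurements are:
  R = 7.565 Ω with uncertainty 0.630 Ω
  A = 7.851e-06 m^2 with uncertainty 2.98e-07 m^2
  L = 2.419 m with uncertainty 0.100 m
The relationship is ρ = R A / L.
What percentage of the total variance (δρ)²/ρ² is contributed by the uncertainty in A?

(δρ/ρ)² = (1·δR/R)² + (1·δA/A)² + (-1·δL/L)²
  R term: (1×0.0833)² = 0.00694
  A term: (1×0.0380)² = 0.00144
  L term: (-1×0.0413)² = 0.00171
Total = 0.0101. Share from A = 0.00144/0.0101 = 0.143.

14.3%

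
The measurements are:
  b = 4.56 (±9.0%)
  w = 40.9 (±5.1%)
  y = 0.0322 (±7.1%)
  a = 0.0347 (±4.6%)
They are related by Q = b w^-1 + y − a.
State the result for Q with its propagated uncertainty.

Let p = b·w^-1 = 0.111. δp/p = √((1·δb/b)² + (-1·δw/w)²) = √(0.00810 + 0.00260) = 0.103, so δp = 0.0115.
Q = p + y − a: δQ = √(δp² + δy² + δa²) = √(0.000133 + 5.23e-06 + 2.55e-06) = 0.0119
Q = 0.109.

0.109 ± 0.0119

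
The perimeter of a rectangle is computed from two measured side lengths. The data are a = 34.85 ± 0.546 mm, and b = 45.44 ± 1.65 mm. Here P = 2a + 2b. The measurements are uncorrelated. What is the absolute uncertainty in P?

Absolute uncertainties add in quadrature for a linear combination:
  (2·δa)² = 1.19;  (2·δb)² = 10.9
δP = √(12.1) = 3.48 mm

3.48 mm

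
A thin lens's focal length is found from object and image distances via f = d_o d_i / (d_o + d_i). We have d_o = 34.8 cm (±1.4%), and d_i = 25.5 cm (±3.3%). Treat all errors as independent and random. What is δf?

0.294 cm

∂f/∂d_o = (d_i/(d_o+d_i))² = 0.179;  ∂f/∂d_i = (d_o/(d_o+d_i))² = 0.333
δf = √((∂f/∂d_o · δd_o)² + (∂f/∂d_i · δd_i)²) = √(0.00759 + 0.0786) = 0.294 cm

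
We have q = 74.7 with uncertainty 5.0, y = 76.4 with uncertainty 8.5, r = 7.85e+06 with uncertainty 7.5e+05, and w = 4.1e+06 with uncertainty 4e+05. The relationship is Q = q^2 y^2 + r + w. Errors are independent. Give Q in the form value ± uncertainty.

Let p = q^2·y^2 = 3.26e+07. δp/p = √((2·δq/q)² + (2·δy/y)²) = √(0.0179 + 0.0495) = 0.260, so δp = 8.46e+06.
Q = p + r + w: δQ = √(δp² + δr² + δw²) = √(7.15e+13 + 5.62e+11 + 1.6e+11) = 8.5e+06
Q = 4.45e+07.

(4.45 ± 0.850) × 10^7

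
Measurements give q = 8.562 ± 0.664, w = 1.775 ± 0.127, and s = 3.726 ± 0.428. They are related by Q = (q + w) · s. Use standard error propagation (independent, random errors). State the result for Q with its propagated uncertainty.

38.52 ± 5.09

Let u = q + w = 10.34. δu = √(δq² + δw²) = √(0.441 + 0.0161) = 0.676, so δu/u = 0.0654.
Q is then a monomial in u, s:
δQ/Q = √((δu/u)² + (1·δs/s)²) = √(0.00428 + 0.0132) = 0.132
Q = 38.52, so δQ = 0.132 × 38.52 = 5.09.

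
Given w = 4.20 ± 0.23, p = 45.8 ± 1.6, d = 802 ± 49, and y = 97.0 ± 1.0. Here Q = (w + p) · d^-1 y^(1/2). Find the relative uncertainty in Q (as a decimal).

Let u = w + p = 50.0. δu = √(δw² + δp²) = √(0.0529 + 2.56) = 1.62, so δu/u = 0.0323.
Q is then a monomial in u, d, y:
δQ/Q = √((δu/u)² + (-1·δd/d)² + (½·δy/y)²) = √(0.00105 + 0.00373 + 2.66e-05) = 0.0693

0.0693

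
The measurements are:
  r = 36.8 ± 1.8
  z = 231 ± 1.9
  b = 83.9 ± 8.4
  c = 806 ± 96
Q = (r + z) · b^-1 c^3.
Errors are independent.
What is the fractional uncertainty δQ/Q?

0.371

Let u = r + z = 268. δu = √(δr² + δz²) = √(3.24 + 3.61) = 2.62, so δu/u = 0.00977.
Q is then a monomial in u, b, c:
δQ/Q = √((δu/u)² + (-1·δb/b)² + (3·δc/c)²) = √(9.55e-05 + 0.0100 + 0.128) = 0.371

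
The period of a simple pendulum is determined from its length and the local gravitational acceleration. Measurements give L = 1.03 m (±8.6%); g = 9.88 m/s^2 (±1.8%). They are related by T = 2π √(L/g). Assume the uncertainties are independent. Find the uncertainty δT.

Each factor contributes (exponent × relative error)² to (δT/T)²:
  (½·δL/L)² = (0.5×0.0860)² = 0.00185;  (−½·δg/g)² = (-0.5×0.0180)² = 8.1e-05
δT/T = √(0.00193) = 0.0439
T = 2.03 s, so δT = 0.0439 × 2.03 = 0.0891 s.

0.0891 s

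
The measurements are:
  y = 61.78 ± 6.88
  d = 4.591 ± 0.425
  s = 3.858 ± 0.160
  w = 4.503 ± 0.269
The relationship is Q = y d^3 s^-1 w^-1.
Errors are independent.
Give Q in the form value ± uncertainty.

344.1 ± 106

Q is a product of powers, so relative uncertainties combine in quadrature:
  (1·δy/y)² = (1×0.111)² = 0.0124;  (3·δd/d)² = (3×0.0926)² = 0.0771;  (-1·δs/s)² = (-1×0.0415)² = 0.00172;  (-1·δw/w)² = (-1×0.0597)² = 0.00357
δQ/Q = √(0.0948) = 0.308
Q = 344.1, so δQ = 0.308 × 344.1 = 106.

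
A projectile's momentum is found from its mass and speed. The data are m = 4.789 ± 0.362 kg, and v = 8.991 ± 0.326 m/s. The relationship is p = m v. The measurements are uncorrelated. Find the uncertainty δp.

3.61 kg·m/s

Each factor contributes (exponent × relative error)² to (δp/p)²:
  (1·δm/m)² = (1×0.0756)² = 0.00571;  (1·δv/v)² = (1×0.0363)² = 0.00131
δp/p = √(0.00703) = 0.0838
p = 43.06 kg·m/s, so δp = 0.0838 × 43.06 = 3.61 kg·m/s.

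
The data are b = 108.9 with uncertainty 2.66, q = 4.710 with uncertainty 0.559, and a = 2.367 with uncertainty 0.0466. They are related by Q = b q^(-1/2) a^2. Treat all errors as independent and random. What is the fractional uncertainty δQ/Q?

Q is a product of powers, so relative uncertainties combine in quadrature:
  (1·δb/b)² = (1×0.0244)² = 0.000597;  (−½·δq/q)² = (-0.5×0.119)² = 0.00352;  (2·δa/a)² = (2×0.0197)² = 0.00155
δQ/Q = √(0.00567) = 0.0753

0.0753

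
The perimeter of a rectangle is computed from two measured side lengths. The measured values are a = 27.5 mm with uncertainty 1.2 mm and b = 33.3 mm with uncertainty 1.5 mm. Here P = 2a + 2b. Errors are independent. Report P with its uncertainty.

122 ± 3.84 mm

P is a linear combination, so absolute uncertainties add in quadrature:
  (2·δa)² = 5.76;  (2·δb)² = 9.00
δP = √(14.8) = 3.84 mm
P = 122 mm.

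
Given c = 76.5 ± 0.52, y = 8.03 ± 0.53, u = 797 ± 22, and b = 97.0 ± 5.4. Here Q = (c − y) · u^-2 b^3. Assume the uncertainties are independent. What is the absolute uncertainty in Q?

Let w = c − y = 68.5. δw = √(δc² + δy²) = √(0.270 + 0.281) = 0.742, so δw/w = 0.0108.
Q is then a monomial in w, u, b:
δQ/Q = √((δw/w)² + (-2·δu/u)² + (3·δb/b)²) = √(0.000118 + 0.00305 + 0.0279) = 0.176
Q = 98.4, so δQ = 0.176 × 98.4 = 17.3.

17.3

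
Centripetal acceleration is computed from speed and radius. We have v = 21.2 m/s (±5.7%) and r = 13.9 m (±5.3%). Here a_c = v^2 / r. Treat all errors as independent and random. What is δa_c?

Since a_c is a product/quotient, work with relative uncertainties:
  (2·δv/v)² = (2×0.0570)² = 0.0130;  (-1·δr/r)² = (-1×0.0530)² = 0.00281
δa_c/a_c = √(0.0158) = 0.126
a_c = 32.3 m/s^2, so δa_c = 0.126 × 32.3 = 4.06 m/s^2.

4.06 m/s^2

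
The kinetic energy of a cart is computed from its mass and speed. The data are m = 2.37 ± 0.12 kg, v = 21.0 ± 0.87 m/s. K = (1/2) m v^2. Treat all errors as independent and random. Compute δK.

Products/powers → add relative errors in quadrature, weighted by exponent:
  (1·δm/m)² = (1×0.0506)² = 0.00256;  (2·δv/v)² = (2×0.0414)² = 0.00687
δK/K = √(0.00943) = 0.0971
K = 523 J, so δK = 0.0971 × 523 = 50.7 J.

50.7 J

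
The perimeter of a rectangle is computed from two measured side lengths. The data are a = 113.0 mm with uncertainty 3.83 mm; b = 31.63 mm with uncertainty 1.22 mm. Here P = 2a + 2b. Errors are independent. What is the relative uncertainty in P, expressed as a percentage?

Sums and differences: (δP)² = Σ (cᵢ δxᵢ)².
  (2·δa)² = 58.7;  (2·δb)² = 5.95
δP = √(64.6) = 8.04 mm
P = 289.3 mm, so δP/P = 8.04/289.3 = 0.0278.

2.78%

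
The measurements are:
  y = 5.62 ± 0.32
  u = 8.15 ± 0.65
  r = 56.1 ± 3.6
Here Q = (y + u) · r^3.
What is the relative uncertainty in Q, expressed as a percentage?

Let w = y + u = 13.8. δw = √(δy² + δu²) = √(0.102 + 0.423) = 0.724, so δw/w = 0.0526.
Q is then a monomial in w, r:
δQ/Q = √((δw/w)² + (3·δr/r)²) = √(0.00277 + 0.0371) = 0.200

20.0%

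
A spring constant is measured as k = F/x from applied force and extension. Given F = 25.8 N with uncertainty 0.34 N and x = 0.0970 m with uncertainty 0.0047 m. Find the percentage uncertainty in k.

Products/powers → add relative errors in quadrature, weighted by exponent:
  (1·δF/F)² = (1×0.0132)² = 0.000174;  (-1·δx/x)² = (-1×0.0485)² = 0.00235
δk/k = √(0.00252) = 0.0502

5.02%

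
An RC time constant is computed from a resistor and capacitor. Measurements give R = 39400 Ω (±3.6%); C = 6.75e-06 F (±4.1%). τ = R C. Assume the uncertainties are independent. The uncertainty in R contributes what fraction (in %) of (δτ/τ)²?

(δτ/τ)² = (1·δR/R)² + (1·δC/C)²
  R term: (1×0.0360)² = 0.00130
  C term: (1×0.0410)² = 0.00168
Total = 0.00298. Share from R = 0.00130/0.00298 = 0.435.

43.5%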